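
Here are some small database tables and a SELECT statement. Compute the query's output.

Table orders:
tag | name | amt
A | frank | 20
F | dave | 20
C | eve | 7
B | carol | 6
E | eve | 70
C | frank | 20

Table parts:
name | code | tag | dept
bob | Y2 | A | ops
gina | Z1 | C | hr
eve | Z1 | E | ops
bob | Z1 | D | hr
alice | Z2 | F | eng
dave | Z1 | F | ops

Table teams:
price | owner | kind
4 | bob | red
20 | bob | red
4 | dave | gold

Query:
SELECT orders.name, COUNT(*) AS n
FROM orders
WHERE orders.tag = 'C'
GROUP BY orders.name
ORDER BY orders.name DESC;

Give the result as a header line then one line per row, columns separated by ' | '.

== RESULT ==
orders.name | n
frank | 1
eve | 1

Derivation:
After WHERE (2 rows):
orders.tag | orders.name | orders.amt
C | eve | 7
C | frank | 20
After GROUP BY (2 rows):
orders.name | n
eve | 1
frank | 1
After ORDER BY (2 rows):
orders.name | n
frank | 1
eve | 1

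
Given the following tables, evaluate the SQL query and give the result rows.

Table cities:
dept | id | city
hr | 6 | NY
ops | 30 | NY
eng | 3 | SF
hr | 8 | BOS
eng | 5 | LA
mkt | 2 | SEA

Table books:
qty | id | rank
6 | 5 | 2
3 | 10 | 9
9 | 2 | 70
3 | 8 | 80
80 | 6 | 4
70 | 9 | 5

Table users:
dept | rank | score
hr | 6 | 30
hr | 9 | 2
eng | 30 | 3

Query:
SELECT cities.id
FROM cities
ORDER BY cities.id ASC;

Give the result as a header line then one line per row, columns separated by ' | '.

After SELECT (6 rows):
cities.id
6
30
3
8
5
2
After ORDER BY (6 rows):
cities.id
2
3
5
6
8
30

== RESULT ==
cities.id
2
3
5
6
8
30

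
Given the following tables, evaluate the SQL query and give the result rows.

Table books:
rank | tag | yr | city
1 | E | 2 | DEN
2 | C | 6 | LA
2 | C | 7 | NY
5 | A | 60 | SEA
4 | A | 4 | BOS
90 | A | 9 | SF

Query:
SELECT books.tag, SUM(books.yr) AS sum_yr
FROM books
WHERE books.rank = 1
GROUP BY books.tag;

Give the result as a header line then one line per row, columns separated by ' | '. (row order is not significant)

== RESULT ==
books.tag | sum_yr
E | 2

Derivation:
After WHERE (1 rows):
books.rank | books.tag | books.yr | books.city
1 | E | 2 | DEN
After GROUP BY (1 rows):
books.tag | sum_yr
E | 2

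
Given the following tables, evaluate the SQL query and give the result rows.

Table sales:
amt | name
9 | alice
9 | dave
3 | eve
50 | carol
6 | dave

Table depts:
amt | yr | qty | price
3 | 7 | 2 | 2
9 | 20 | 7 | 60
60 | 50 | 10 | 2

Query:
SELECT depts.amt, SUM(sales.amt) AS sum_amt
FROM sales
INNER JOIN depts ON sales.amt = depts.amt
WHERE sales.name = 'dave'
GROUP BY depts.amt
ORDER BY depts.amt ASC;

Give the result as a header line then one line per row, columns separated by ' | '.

== RESULT ==
depts.amt | sum_amt
9 | 9

Derivation:
After JOIN depts (3 rows):
sales.amt | sales.name | depts.amt | depts.yr | depts.qty | depts.price
9 | alice | 9 | 20 | 7 | 60
9 | dave | 9 | 20 | 7 | 60
3 | eve | 3 | 7 | 2 | 2
After WHERE (1 rows):
sales.amt | sales.name | depts.amt | depts.yr | depts.qty | depts.price
9 | dave | 9 | 20 | 7 | 60
After GROUP BY (1 rows):
depts.amt | sum_amt
9 | 9
After ORDER BY (1 rows):
depts.amt | sum_amt
9 | 9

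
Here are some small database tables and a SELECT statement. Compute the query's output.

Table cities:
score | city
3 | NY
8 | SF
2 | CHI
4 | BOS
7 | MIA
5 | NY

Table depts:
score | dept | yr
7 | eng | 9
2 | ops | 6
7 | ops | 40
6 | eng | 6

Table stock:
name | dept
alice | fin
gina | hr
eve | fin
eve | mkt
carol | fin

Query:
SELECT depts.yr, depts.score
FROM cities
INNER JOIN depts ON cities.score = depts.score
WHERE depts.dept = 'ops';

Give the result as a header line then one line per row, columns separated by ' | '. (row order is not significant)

== RESULT ==
depts.yr | depts.score
6 | 2
40 | 7

Derivation:
After JOIN depts (3 rows):
cities.score | cities.city | depts.score | depts.dept | depts.yr
2 | CHI | 2 | ops | 6
7 | MIA | 7 | eng | 9
7 | MIA | 7 | ops | 40
After WHERE (2 rows):
cities.score | cities.city | depts.score | depts.dept | depts.yr
2 | CHI | 2 | ops | 6
7 | MIA | 7 | ops | 40
After SELECT (2 rows):
depts.yr | depts.score
6 | 2
40 | 7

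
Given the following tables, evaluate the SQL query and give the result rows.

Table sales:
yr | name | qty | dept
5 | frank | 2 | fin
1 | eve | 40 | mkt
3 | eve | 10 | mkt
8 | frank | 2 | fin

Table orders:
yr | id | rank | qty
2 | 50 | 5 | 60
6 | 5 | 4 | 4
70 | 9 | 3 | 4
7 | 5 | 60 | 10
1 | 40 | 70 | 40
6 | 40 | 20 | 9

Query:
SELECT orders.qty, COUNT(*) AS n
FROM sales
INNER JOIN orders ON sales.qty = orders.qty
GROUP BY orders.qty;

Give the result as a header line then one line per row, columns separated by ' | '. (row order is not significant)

After JOIN orders (2 rows):
sales.yr | sales.name | sales.qty | sales.dept | orders.yr | orders.id | orders.rank | orders.qty
1 | eve | 40 | mkt | 1 | 40 | 70 | 40
3 | eve | 10 | mkt | 7 | 5 | 60 | 10
After GROUP BY (2 rows):
orders.qty | n
40 | 1
10 | 1

== RESULT ==
orders.qty | n
40 | 1
10 | 1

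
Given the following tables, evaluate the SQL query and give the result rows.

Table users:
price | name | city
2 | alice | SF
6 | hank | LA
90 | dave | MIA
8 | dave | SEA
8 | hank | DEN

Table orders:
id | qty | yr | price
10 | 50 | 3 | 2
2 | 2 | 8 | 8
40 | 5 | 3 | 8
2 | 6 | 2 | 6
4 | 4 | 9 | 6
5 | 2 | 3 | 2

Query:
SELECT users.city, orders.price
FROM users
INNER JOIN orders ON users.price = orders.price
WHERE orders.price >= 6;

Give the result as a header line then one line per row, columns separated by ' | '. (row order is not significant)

== RESULT ==
users.city | orders.price
LA | 6
LA | 6
SEA | 8
SEA | 8
DEN | 8
DEN | 8

Derivation:
After JOIN orders (8 rows):
users.price | users.name | users.city | orders.id | orders.qty | orders.yr | orders.price
2 | alice | SF | 10 | 50 | 3 | 2
2 | alice | SF | 5 | 2 | 3 | 2
6 | hank | LA | 2 | 6 | 2 | 6
6 | hank | LA | 4 | 4 | 9 | 6
8 | dave | SEA | 2 | 2 | 8 | 8
8 | dave | SEA | 40 | 5 | 3 | 8
8 | hank | DEN | 2 | 2 | 8 | 8
8 | hank | DEN | 40 | 5 | 3 | 8
After WHERE (6 rows):
users.price | users.name | users.city | orders.id | orders.qty | orders.yr | orders.price
6 | hank | LA | 2 | 6 | 2 | 6
6 | hank | LA | 4 | 4 | 9 | 6
8 | dave | SEA | 2 | 2 | 8 | 8
8 | dave | SEA | 40 | 5 | 3 | 8
8 | hank | DEN | 2 | 2 | 8 | 8
8 | hank | DEN | 40 | 5 | 3 | 8
After SELECT (6 rows):
users.city | orders.price
LA | 6
LA | 6
SEA | 8
SEA | 8
DEN | 8
DEN | 8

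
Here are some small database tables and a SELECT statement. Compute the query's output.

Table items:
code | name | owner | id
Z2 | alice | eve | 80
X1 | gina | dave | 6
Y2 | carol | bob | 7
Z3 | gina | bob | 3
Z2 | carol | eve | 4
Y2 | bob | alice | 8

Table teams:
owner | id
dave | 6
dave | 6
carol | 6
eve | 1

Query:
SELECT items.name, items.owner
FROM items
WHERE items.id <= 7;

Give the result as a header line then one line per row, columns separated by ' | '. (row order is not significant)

== RESULT ==
items.name | items.owner
gina | dave
carol | bob
gina | bob
carol | eve

Derivation:
After WHERE (4 rows):
items.code | items.name | items.owner | items.id
X1 | gina | dave | 6
Y2 | carol | bob | 7
Z3 | gina | bob | 3
Z2 | carol | eve | 4
After SELECT (4 rows):
items.name | items.owner
gina | dave
carol | bob
gina | bob
carol | eve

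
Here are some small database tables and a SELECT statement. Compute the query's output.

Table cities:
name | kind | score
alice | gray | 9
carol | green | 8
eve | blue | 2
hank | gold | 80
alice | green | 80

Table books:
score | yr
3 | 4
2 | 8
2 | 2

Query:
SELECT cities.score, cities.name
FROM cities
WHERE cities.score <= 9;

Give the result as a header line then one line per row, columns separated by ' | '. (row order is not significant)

== RESULT ==
cities.score | cities.name
9 | alice
8 | carol
2 | eve

Derivation:
After WHERE (3 rows):
cities.name | cities.kind | cities.score
alice | gray | 9
carol | green | 8
eve | blue | 2
After SELECT (3 rows):
cities.score | cities.name
9 | alice
8 | carol
2 | eve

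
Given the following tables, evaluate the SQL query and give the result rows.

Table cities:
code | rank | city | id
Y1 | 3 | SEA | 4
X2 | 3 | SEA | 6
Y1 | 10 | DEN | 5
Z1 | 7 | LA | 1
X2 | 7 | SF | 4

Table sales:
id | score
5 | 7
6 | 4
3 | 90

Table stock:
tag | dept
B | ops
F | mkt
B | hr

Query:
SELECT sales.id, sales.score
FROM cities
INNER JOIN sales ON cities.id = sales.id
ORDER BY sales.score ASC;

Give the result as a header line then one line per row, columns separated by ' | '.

After JOIN sales (2 rows):
cities.code | cities.rank | cities.city | cities.id | sales.id | sales.score
X2 | 3 | SEA | 6 | 6 | 4
Y1 | 10 | DEN | 5 | 5 | 7
After SELECT (2 rows):
sales.id | sales.score
6 | 4
5 | 7
After ORDER BY (2 rows):
sales.id | sales.score
6 | 4
5 | 7

== RESULT ==
sales.id | sales.score
6 | 4
5 | 7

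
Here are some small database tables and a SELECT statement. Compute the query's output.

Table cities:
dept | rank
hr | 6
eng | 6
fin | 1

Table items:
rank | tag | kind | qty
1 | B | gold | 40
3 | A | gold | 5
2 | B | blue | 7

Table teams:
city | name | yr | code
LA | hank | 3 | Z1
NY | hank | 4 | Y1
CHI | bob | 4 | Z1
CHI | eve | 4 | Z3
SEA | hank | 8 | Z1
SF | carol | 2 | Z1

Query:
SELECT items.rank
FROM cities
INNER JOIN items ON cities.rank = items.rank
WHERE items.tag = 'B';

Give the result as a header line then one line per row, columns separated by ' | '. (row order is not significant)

== RESULT ==
items.rank
1

Derivation:
After JOIN items (1 rows):
cities.dept | cities.rank | items.rank | items.tag | items.kind | items.qty
fin | 1 | 1 | B | gold | 40
After WHERE (1 rows):
cities.dept | cities.rank | items.rank | items.tag | items.kind | items.qty
fin | 1 | 1 | B | gold | 40
After SELECT (1 rows):
items.rank
1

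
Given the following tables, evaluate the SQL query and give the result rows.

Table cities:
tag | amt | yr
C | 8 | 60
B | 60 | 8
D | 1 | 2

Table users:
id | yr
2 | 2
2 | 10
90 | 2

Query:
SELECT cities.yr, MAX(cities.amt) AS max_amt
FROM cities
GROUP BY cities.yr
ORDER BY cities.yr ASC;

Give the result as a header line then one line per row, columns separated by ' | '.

== RESULT ==
cities.yr | max_amt
2 | 1
8 | 60
60 | 8

Derivation:
After GROUP BY (3 rows):
cities.yr | max_amt
60 | 8
8 | 60
2 | 1
After ORDER BY (3 rows):
cities.yr | max_amt
2 | 1
8 | 60
60 | 8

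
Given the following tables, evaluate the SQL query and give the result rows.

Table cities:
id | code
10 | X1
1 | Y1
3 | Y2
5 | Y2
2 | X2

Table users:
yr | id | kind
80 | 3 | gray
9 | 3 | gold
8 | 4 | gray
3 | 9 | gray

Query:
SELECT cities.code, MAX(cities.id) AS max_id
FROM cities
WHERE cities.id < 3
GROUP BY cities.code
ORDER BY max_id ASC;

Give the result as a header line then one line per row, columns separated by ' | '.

== RESULT ==
cities.code | max_id
Y1 | 1
X2 | 2

Derivation:
After WHERE (2 rows):
cities.id | cities.code
1 | Y1
2 | X2
After GROUP BY (2 rows):
cities.code | max_id
Y1 | 1
X2 | 2
After ORDER BY (2 rows):
cities.code | max_id
Y1 | 1
X2 | 2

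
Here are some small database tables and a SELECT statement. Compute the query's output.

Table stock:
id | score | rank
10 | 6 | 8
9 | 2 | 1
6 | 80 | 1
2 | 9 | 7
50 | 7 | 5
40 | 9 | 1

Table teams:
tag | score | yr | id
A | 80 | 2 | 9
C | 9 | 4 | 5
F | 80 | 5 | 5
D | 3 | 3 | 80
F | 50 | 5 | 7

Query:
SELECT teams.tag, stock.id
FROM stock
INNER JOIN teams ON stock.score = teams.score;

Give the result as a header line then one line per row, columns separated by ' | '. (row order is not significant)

After JOIN teams (4 rows):
stock.id | stock.score | stock.rank | teams.tag | teams.score | teams.yr | teams.id
6 | 80 | 1 | A | 80 | 2 | 9
6 | 80 | 1 | F | 80 | 5 | 5
2 | 9 | 7 | C | 9 | 4 | 5
40 | 9 | 1 | C | 9 | 4 | 5
After SELECT (4 rows):
teams.tag | stock.id
A | 6
F | 6
C | 2
C | 40

== RESULT ==
teams.tag | stock.id
A | 6
F | 6
C | 2
C | 40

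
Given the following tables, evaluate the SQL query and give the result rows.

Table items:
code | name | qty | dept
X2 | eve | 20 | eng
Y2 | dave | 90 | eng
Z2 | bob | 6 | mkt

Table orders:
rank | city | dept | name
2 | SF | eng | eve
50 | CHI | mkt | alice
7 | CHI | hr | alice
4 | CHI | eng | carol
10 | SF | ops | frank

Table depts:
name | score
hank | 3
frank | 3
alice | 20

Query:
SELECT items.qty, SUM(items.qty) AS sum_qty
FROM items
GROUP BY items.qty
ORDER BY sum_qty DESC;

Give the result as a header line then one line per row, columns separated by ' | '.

== RESULT ==
items.qty | sum_qty
90 | 90
20 | 20
6 | 6

Derivation:
After GROUP BY (3 rows):
items.qty | sum_qty
20 | 20
90 | 90
6 | 6
After ORDER BY (3 rows):
items.qty | sum_qty
90 | 90
20 | 20
6 | 6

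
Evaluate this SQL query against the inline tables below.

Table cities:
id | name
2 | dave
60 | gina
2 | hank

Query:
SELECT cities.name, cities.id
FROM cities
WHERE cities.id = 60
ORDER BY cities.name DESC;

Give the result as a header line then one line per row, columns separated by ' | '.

== RESULT ==
cities.name | cities.id
gina | 60

Derivation:
After WHERE (1 rows):
cities.id | cities.name
60 | gina
After SELECT (1 rows):
cities.name | cities.id
gina | 60
After ORDER BY (1 rows):
cities.name | cities.id
gina | 60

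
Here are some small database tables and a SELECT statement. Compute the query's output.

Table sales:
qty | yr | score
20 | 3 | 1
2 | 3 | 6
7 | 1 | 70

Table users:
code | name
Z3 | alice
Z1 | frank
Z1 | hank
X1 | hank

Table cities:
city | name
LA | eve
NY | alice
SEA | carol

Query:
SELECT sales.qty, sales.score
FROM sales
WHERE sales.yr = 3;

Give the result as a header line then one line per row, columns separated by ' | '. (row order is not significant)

After WHERE (2 rows):
sales.qty | sales.yr | sales.score
20 | 3 | 1
2 | 3 | 6
After SELECT (2 rows):
sales.qty | sales.score
20 | 1
2 | 6

== RESULT ==
sales.qty | sales.score
20 | 1
2 | 6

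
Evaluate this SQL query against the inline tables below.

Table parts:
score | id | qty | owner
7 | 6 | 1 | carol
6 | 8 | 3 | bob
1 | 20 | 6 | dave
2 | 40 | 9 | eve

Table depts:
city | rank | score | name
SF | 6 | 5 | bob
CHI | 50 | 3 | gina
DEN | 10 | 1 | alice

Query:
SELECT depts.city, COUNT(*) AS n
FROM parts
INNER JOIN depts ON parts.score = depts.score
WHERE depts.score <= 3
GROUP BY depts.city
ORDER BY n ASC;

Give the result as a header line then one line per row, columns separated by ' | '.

== RESULT ==
depts.city | n
DEN | 1

Derivation:
After JOIN depts (1 rows):
parts.score | parts.id | parts.qty | parts.owner | depts.city | depts.rank | depts.score | depts.name
1 | 20 | 6 | dave | DEN | 10 | 1 | alice
After WHERE (1 rows):
parts.score | parts.id | parts.qty | parts.owner | depts.city | depts.rank | depts.score | depts.name
1 | 20 | 6 | dave | DEN | 10 | 1 | alice
After GROUP BY (1 rows):
depts.city | n
DEN | 1
After ORDER BY (1 rows):
depts.city | n
DEN | 1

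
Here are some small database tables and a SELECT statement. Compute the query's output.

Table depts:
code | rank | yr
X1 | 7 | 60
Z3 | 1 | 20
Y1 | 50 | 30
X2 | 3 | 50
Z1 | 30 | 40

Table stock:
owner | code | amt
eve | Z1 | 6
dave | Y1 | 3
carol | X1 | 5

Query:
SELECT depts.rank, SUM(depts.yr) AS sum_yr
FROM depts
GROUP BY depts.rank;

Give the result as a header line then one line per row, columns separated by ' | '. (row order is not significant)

== RESULT ==
depts.rank | sum_yr
7 | 60
1 | 20
50 | 30
3 | 50
30 | 40

Derivation:
After GROUP BY (5 rows):
depts.rank | sum_yr
7 | 60
1 | 20
50 | 30
3 | 50
30 | 40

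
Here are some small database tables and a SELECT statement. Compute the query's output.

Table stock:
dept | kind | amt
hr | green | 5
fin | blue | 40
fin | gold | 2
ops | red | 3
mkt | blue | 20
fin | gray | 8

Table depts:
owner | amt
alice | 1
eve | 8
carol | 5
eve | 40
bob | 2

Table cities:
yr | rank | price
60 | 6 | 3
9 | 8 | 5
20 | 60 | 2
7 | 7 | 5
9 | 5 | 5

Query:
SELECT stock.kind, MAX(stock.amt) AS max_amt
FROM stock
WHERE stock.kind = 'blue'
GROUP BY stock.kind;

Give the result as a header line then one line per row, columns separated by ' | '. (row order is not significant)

After WHERE (2 rows):
stock.dept | stock.kind | stock.amt
fin | blue | 40
mkt | blue | 20
After GROUP BY (1 rows):
stock.kind | max_amt
blue | 40

== RESULT ==
stock.kind | max_amt
blue | 40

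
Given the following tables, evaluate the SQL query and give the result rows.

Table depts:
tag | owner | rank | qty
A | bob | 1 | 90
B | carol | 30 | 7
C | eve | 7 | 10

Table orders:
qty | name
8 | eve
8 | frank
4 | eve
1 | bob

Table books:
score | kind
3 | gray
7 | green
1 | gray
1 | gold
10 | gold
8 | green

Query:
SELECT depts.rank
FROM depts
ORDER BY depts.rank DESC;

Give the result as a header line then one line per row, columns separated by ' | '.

== RESULT ==
depts.rank
30
7
1

Derivation:
After SELECT (3 rows):
depts.rank
1
30
7
After ORDER BY (3 rows):
depts.rank
30
7
1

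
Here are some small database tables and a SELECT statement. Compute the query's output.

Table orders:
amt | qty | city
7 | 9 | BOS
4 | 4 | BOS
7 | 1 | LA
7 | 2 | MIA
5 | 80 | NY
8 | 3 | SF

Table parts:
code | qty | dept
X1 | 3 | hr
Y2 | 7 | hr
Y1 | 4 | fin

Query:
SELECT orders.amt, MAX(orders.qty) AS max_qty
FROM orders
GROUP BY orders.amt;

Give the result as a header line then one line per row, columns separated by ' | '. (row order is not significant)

== RESULT ==
orders.amt | max_qty
7 | 9
4 | 4
5 | 80
8 | 3

Derivation:
After GROUP BY (4 rows):
orders.amt | max_qty
7 | 9
4 | 4
5 | 80
8 | 3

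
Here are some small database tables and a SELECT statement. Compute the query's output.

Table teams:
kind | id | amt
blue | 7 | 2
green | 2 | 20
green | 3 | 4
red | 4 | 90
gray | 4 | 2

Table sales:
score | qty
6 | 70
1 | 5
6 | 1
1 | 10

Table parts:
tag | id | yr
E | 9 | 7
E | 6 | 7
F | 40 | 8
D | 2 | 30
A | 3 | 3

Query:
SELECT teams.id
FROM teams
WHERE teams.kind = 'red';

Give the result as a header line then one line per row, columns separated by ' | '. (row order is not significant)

After WHERE (1 rows):
teams.kind | teams.id | teams.amt
red | 4 | 90
After SELECT (1 rows):
teams.id
4

== RESULT ==
teams.id
4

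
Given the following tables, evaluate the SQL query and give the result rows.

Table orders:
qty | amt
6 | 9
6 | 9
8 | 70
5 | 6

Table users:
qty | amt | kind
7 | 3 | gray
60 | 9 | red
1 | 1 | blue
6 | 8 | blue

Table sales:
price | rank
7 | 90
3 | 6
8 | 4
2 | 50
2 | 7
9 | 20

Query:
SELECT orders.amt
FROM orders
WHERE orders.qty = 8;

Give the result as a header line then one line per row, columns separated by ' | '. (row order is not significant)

After WHERE (1 rows):
orders.qty | orders.amt
8 | 70
After SELECT (1 rows):
orders.amt
70

== RESULT ==
orders.amt
70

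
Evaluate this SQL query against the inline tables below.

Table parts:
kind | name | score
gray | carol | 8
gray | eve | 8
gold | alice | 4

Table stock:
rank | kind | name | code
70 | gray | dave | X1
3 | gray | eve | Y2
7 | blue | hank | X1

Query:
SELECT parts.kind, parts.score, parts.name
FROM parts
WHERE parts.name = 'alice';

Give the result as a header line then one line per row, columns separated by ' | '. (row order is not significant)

== RESULT ==
parts.kind | parts.score | parts.name
gold | 4 | alice

Derivation:
After WHERE (1 rows):
parts.kind | parts.name | parts.score
gold | alice | 4
After SELECT (1 rows):
parts.kind | parts.score | parts.name
gold | 4 | alice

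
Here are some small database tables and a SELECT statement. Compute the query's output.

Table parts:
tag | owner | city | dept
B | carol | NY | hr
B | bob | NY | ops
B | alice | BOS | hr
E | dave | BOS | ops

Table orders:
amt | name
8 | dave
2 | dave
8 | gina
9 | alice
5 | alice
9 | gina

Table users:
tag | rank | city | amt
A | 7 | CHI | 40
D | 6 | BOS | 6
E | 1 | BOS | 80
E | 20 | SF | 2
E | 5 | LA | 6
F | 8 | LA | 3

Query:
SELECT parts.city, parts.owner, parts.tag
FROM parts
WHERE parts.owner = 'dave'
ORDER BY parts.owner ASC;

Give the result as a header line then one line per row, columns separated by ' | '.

After WHERE (1 rows):
parts.tag | parts.owner | parts.city | parts.dept
E | dave | BOS | ops
After SELECT (1 rows):
parts.city | parts.owner | parts.tag
BOS | dave | E
After ORDER BY (1 rows):
parts.city | parts.owner | parts.tag
BOS | dave | E

== RESULT ==
parts.city | parts.owner | parts.tag
BOS | dave | E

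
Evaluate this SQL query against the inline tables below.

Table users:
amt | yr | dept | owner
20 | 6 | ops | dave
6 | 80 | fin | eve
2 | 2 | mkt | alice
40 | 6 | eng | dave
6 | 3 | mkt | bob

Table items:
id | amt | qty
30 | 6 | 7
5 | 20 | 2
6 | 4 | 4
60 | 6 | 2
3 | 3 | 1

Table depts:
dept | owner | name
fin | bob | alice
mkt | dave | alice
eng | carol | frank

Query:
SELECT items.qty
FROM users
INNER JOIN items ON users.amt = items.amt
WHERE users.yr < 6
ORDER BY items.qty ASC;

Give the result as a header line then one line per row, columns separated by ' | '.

After JOIN items (5 rows):
users.amt | users.yr | users.dept | users.owner | items.id | items.amt | items.qty
20 | 6 | ops | dave | 5 | 20 | 2
6 | 80 | fin | eve | 30 | 6 | 7
6 | 80 | fin | eve | 60 | 6 | 2
6 | 3 | mkt | bob | 30 | 6 | 7
6 | 3 | mkt | bob | 60 | 6 | 2
After WHERE (2 rows):
users.amt | users.yr | users.dept | users.owner | items.id | items.amt | items.qty
6 | 3 | mkt | bob | 30 | 6 | 7
6 | 3 | mkt | bob | 60 | 6 | 2
After SELECT (2 rows):
items.qty
7
2
After ORDER BY (2 rows):
items.qty
2
7

== RESULT ==
items.qty
2
7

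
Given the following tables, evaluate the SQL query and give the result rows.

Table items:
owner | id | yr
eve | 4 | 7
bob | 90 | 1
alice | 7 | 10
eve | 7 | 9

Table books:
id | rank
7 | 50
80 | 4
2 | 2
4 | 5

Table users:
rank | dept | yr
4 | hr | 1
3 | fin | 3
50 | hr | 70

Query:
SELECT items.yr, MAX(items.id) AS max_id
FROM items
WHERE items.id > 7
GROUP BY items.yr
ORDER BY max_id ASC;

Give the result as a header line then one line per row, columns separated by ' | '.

After WHERE (1 rows):
items.owner | items.id | items.yr
bob | 90 | 1
After GROUP BY (1 rows):
items.yr | max_id
1 | 90
After ORDER BY (1 rows):
items.yr | max_id
1 | 90

== RESULT ==
items.yr | max_id
1 | 90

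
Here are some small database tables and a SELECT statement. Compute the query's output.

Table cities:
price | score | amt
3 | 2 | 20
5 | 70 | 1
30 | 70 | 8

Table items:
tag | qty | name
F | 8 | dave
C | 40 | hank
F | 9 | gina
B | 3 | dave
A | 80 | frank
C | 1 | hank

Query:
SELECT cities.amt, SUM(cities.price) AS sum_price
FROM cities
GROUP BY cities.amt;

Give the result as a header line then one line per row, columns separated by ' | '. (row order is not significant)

== RESULT ==
cities.amt | sum_price
20 | 3
1 | 5
8 | 30

Derivation:
After GROUP BY (3 rows):
cities.amt | sum_price
20 | 3
1 | 5
8 | 30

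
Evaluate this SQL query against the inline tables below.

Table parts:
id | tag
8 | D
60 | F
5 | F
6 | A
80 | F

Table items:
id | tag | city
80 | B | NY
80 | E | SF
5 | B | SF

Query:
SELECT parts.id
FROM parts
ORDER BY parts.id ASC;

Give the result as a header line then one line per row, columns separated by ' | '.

== RESULT ==
parts.id
5
6
8
60
80

Derivation:
After SELECT (5 rows):
parts.id
8
60
5
6
80
After ORDER BY (5 rows):
parts.id
5
6
8
60
80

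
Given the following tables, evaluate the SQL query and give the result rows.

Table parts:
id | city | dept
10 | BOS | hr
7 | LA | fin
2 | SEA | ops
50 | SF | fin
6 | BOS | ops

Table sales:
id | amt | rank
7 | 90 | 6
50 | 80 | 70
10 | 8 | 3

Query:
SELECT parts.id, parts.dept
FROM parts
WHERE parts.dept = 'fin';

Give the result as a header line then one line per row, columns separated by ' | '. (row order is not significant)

After WHERE (2 rows):
parts.id | parts.city | parts.dept
7 | LA | fin
50 | SF | fin
After SELECT (2 rows):
parts.id | parts.dept
7 | fin
50 | fin

== RESULT ==
parts.id | parts.dept
7 | fin
50 | fin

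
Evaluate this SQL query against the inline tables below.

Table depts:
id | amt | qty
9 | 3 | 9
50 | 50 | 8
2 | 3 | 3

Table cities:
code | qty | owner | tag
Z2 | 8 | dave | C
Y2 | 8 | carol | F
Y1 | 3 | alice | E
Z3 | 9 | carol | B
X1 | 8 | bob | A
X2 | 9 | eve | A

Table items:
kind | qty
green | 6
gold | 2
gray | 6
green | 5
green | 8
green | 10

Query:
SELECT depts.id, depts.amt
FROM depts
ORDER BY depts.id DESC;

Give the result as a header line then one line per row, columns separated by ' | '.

After SELECT (3 rows):
depts.id | depts.amt
9 | 3
50 | 50
2 | 3
After ORDER BY (3 rows):
depts.id | depts.amt
50 | 50
9 | 3
2 | 3

== RESULT ==
depts.id | depts.amt
50 | 50
9 | 3
2 | 3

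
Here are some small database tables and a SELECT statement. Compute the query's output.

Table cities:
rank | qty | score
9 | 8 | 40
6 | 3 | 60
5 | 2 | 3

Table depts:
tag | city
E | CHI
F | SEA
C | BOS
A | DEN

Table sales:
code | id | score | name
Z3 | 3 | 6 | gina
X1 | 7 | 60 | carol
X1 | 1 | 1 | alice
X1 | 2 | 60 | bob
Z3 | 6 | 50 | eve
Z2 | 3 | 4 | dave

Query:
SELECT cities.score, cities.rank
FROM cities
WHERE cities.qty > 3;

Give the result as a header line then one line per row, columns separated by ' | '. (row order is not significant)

== RESULT ==
cities.score | cities.rank
40 | 9

Derivation:
After WHERE (1 rows):
cities.rank | cities.qty | cities.score
9 | 8 | 40
After SELECT (1 rows):
cities.score | cities.rank
40 | 9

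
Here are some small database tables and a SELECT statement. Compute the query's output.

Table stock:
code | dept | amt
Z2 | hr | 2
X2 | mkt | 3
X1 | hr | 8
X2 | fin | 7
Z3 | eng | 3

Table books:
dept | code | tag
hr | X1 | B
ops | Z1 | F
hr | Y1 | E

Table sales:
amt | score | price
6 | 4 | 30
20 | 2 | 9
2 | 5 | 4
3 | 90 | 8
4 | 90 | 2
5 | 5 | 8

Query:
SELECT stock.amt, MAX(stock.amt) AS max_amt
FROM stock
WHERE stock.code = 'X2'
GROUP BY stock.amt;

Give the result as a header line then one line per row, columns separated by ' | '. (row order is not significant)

== RESULT ==
stock.amt | max_amt
3 | 3
7 | 7

Derivation:
After WHERE (2 rows):
stock.code | stock.dept | stock.amt
X2 | mkt | 3
X2 | fin | 7
After GROUP BY (2 rows):
stock.amt | max_amt
3 | 3
7 | 7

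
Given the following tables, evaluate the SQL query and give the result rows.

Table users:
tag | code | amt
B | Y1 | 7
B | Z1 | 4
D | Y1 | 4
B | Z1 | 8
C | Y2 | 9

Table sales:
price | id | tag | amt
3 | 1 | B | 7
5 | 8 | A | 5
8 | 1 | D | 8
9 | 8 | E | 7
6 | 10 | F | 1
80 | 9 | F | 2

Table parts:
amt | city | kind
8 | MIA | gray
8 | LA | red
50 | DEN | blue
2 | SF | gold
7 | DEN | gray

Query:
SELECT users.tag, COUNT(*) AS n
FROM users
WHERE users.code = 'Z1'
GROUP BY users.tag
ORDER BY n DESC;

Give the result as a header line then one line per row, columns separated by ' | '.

After WHERE (2 rows):
users.tag | users.code | users.amt
B | Z1 | 4
B | Z1 | 8
After GROUP BY (1 rows):
users.tag | n
B | 2
After ORDER BY (1 rows):
users.tag | n
B | 2

== RESULT ==
users.tag | n
B | 2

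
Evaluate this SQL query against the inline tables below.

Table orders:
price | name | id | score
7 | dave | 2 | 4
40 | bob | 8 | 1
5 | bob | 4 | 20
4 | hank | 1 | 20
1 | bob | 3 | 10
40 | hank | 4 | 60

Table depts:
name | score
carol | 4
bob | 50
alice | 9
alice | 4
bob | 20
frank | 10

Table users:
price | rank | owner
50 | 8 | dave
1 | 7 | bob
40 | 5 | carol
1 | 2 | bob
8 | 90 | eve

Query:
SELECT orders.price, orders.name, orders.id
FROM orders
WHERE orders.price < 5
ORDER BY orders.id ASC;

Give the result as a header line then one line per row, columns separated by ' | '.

After WHERE (2 rows):
orders.price | orders.name | orders.id | orders.score
4 | hank | 1 | 20
1 | bob | 3 | 10
After SELECT (2 rows):
orders.price | orders.name | orders.id
4 | hank | 1
1 | bob | 3
After ORDER BY (2 rows):
orders.price | orders.name | orders.id
4 | hank | 1
1 | bob | 3

== RESULT ==
orders.price | orders.name | orders.id
4 | hank | 1
1 | bob | 3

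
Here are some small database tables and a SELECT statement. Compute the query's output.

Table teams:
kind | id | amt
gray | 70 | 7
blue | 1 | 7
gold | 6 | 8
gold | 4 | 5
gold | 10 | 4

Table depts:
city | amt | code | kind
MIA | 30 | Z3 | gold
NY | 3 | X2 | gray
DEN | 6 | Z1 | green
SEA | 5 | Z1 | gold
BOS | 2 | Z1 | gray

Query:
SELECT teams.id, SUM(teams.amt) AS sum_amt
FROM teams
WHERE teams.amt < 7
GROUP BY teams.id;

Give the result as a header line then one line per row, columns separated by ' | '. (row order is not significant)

== RESULT ==
teams.id | sum_amt
4 | 5
10 | 4

Derivation:
After WHERE (2 rows):
teams.kind | teams.id | teams.amt
gold | 4 | 5
gold | 10 | 4
After GROUP BY (2 rows):
teams.id | sum_amt
4 | 5
10 | 4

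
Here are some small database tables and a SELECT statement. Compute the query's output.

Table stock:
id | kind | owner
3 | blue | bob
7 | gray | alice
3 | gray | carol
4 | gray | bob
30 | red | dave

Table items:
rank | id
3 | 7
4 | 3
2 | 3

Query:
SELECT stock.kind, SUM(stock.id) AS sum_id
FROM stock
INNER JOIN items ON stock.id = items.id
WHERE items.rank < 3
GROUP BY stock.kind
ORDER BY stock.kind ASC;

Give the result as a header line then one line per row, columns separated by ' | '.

After JOIN items (5 rows):
stock.id | stock.kind | stock.owner | items.rank | items.id
3 | blue | bob | 4 | 3
3 | blue | bob | 2 | 3
7 | gray | alice | 3 | 7
3 | gray | carol | 4 | 3
3 | gray | carol | 2 | 3
After WHERE (2 rows):
stock.id | stock.kind | stock.owner | items.rank | items.id
3 | blue | bob | 2 | 3
3 | gray | carol | 2 | 3
After GROUP BY (2 rows):
stock.kind | sum_id
blue | 3
gray | 3
After ORDER BY (2 rows):
stock.kind | sum_id
blue | 3
gray | 3

== RESULT ==
stock.kind | sum_id
blue | 3
gray | 3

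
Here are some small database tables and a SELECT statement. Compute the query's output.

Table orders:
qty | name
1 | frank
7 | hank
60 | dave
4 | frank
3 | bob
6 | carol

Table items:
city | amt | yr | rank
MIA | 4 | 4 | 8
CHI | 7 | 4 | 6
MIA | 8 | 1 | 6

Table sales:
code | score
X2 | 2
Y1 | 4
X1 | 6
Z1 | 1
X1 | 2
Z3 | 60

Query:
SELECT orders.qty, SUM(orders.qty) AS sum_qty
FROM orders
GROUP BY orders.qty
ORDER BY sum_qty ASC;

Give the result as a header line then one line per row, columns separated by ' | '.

== RESULT ==
orders.qty | sum_qty
1 | 1
3 | 3
4 | 4
6 | 6
7 | 7
60 | 60

Derivation:
After GROUP BY (6 rows):
orders.qty | sum_qty
1 | 1
7 | 7
60 | 60
4 | 4
3 | 3
6 | 6
After ORDER BY (6 rows):
orders.qty | sum_qty
1 | 1
3 | 3
4 | 4
6 | 6
7 | 7
60 | 60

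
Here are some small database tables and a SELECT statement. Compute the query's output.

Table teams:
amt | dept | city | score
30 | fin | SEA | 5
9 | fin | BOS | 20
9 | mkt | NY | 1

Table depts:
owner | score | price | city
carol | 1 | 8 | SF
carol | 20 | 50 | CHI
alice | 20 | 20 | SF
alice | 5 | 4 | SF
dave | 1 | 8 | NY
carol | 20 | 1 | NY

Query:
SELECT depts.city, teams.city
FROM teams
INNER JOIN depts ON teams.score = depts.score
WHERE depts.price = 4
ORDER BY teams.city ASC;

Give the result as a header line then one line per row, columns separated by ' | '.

After JOIN depts (6 rows):
teams.amt | teams.dept | teams.city | teams.score | depts.owner | depts.score | depts.price | depts.city
30 | fin | SEA | 5 | alice | 5 | 4 | SF
9 | fin | BOS | 20 | carol | 20 | 50 | CHI
9 | fin | BOS | 20 | alice | 20 | 20 | SF
9 | fin | BOS | 20 | carol | 20 | 1 | NY
9 | mkt | NY | 1 | carol | 1 | 8 | SF
9 | mkt | NY | 1 | dave | 1 | 8 | NY
After WHERE (1 rows):
teams.amt | teams.dept | teams.city | teams.score | depts.owner | depts.score | depts.price | depts.city
30 | fin | SEA | 5 | alice | 5 | 4 | SF
After SELECT (1 rows):
depts.city | teams.city
SF | SEA
After ORDER BY (1 rows):
depts.city | teams.city
SF | SEA

== RESULT ==
depts.city | teams.city
SF | SEA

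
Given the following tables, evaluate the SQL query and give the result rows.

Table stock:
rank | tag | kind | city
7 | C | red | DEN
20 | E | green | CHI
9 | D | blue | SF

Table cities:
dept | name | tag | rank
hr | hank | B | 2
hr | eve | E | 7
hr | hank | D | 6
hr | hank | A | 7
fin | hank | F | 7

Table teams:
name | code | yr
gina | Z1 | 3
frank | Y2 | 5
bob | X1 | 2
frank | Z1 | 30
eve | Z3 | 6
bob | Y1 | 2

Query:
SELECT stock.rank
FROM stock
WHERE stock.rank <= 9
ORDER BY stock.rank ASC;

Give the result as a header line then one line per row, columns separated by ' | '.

After WHERE (2 rows):
stock.rank | stock.tag | stock.kind | stock.city
7 | C | red | DEN
9 | D | blue | SF
After SELECT (2 rows):
stock.rank
7
9
After ORDER BY (2 rows):
stock.rank
7
9

== RESULT ==
stock.rank
7
9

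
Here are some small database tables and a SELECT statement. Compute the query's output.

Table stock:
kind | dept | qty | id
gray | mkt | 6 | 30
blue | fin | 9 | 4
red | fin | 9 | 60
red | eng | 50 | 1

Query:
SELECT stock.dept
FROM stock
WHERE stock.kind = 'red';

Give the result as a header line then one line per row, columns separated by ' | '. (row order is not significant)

== RESULT ==
stock.dept
fin
eng

Derivation:
After WHERE (2 rows):
stock.kind | stock.dept | stock.qty | stock.id
red | fin | 9 | 60
red | eng | 50 | 1
After SELECT (2 rows):
stock.dept
fin
eng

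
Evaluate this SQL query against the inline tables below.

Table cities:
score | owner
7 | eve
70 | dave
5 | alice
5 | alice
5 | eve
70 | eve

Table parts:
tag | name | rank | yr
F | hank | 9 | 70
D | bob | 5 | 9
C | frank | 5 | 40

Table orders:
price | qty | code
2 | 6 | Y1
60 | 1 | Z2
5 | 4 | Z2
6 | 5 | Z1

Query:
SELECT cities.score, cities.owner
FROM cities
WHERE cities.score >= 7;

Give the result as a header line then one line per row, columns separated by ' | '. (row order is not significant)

== RESULT ==
cities.score | cities.owner
7 | eve
70 | dave
70 | eve

Derivation:
After WHERE (3 rows):
cities.score | cities.owner
7 | eve
70 | dave
70 | eve
After SELECT (3 rows):
cities.score | cities.owner
7 | eve
70 | dave
70 | eve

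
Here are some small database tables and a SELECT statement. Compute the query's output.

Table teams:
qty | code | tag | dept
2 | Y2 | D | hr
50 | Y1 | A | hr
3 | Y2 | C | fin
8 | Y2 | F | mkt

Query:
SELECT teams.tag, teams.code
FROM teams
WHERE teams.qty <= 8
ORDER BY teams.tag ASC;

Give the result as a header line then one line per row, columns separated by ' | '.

After WHERE (3 rows):
teams.qty | teams.code | teams.tag | teams.dept
2 | Y2 | D | hr
3 | Y2 | C | fin
8 | Y2 | F | mkt
After SELECT (3 rows):
teams.tag | teams.code
D | Y2
C | Y2
F | Y2
After ORDER BY (3 rows):
teams.tag | teams.code
C | Y2
D | Y2
F | Y2

== RESULT ==
teams.tag | teams.code
C | Y2
D | Y2
F | Y2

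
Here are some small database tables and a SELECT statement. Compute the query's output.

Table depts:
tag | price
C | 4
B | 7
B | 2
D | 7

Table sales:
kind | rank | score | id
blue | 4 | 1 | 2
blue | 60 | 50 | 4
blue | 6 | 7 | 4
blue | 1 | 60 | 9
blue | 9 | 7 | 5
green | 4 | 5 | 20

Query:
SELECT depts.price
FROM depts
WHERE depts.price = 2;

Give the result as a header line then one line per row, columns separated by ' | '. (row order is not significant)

After WHERE (1 rows):
depts.tag | depts.price
B | 2
After SELECT (1 rows):
depts.price
2

== RESULT ==
depts.price
2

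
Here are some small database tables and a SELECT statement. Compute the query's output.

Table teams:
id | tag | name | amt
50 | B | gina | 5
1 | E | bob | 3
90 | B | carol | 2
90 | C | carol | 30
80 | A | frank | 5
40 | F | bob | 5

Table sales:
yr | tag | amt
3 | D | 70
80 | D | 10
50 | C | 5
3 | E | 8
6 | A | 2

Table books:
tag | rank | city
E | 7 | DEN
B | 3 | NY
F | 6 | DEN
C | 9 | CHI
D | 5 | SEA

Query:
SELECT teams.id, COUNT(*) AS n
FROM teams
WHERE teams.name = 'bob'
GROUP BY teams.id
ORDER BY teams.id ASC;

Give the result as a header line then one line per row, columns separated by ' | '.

After WHERE (2 rows):
teams.id | teams.tag | teams.name | teams.amt
1 | E | bob | 3
40 | F | bob | 5
After GROUP BY (2 rows):
teams.id | n
1 | 1
40 | 1
After ORDER BY (2 rows):
teams.id | n
1 | 1
40 | 1

== RESULT ==
teams.id | n
1 | 1
40 | 1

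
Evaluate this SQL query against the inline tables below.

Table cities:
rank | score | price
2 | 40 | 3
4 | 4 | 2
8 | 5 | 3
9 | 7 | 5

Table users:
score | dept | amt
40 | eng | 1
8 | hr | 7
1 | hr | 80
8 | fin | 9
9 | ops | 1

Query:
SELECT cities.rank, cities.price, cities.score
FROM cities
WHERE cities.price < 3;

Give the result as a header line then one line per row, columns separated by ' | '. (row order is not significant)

== RESULT ==
cities.rank | cities.price | cities.score
4 | 2 | 4

Derivation:
After WHERE (1 rows):
cities.rank | cities.score | cities.price
4 | 4 | 2
After SELECT (1 rows):
cities.rank | cities.price | cities.score
4 | 2 | 4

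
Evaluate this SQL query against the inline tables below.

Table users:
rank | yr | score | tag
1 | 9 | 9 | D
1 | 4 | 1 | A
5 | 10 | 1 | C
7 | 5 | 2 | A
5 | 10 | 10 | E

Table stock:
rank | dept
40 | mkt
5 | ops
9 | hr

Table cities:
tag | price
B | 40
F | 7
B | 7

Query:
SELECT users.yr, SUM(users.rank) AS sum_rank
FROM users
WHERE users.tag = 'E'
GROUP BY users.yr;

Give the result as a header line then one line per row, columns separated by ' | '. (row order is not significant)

After WHERE (1 rows):
users.rank | users.yr | users.score | users.tag
5 | 10 | 10 | E
After GROUP BY (1 rows):
users.yr | sum_rank
10 | 5

== RESULT ==
users.yr | sum_rank
10 | 5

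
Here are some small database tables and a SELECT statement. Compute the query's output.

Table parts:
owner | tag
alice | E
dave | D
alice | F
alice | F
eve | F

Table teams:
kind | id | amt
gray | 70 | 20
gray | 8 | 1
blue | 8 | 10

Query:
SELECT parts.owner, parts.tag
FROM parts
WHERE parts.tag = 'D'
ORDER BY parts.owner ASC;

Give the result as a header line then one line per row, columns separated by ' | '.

== RESULT ==
parts.owner | parts.tag
dave | D

Derivation:
After WHERE (1 rows):
parts.owner | parts.tag
dave | D
After SELECT (1 rows):
parts.owner | parts.tag
dave | D
After ORDER BY (1 rows):
parts.owner | parts.tag
dave | D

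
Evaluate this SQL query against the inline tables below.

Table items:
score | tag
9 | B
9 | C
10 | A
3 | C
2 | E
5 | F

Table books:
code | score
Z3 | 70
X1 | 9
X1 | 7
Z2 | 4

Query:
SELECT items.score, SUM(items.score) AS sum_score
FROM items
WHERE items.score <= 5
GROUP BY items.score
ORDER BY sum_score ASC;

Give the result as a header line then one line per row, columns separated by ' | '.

== RESULT ==
items.score | sum_score
2 | 2
3 | 3
5 | 5

Derivation:
After WHERE (3 rows):
items.score | items.tag
3 | C
2 | E
5 | F
After GROUP BY (3 rows):
items.score | sum_score
3 | 3
2 | 2
5 | 5
After ORDER BY (3 rows):
items.score | sum_score
2 | 2
3 | 3
5 | 5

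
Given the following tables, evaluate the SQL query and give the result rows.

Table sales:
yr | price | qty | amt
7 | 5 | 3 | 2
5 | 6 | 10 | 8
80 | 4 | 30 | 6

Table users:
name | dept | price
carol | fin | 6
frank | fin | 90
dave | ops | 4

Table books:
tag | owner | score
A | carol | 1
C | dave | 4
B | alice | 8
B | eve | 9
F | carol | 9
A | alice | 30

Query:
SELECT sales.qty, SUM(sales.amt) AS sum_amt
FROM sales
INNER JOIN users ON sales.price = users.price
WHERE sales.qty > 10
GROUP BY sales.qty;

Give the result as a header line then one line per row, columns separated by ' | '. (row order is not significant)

After JOIN users (2 rows):
sales.yr | sales.price | sales.qty | sales.amt | users.name | users.dept | users.price
5 | 6 | 10 | 8 | carol | fin | 6
80 | 4 | 30 | 6 | dave | ops | 4
After WHERE (1 rows):
sales.yr | sales.price | sales.qty | sales.amt | users.name | users.dept | users.price
80 | 4 | 30 | 6 | dave | ops | 4
After GROUP BY (1 rows):
sales.qty | sum_amt
30 | 6

== RESULT ==
sales.qty | sum_amt
30 | 6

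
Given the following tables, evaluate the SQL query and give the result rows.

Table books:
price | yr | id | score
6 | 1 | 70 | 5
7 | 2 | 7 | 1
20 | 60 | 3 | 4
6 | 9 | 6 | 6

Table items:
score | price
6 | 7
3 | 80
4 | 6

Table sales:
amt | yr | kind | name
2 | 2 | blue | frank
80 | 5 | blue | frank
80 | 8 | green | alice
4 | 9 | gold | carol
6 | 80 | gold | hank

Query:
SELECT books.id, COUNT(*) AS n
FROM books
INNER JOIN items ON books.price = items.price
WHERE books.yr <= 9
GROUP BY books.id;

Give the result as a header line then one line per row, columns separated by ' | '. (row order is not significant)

After JOIN items (3 rows):
books.price | books.yr | books.id | books.score | items.score | items.price
6 | 1 | 70 | 5 | 4 | 6
7 | 2 | 7 | 1 | 6 | 7
6 | 9 | 6 | 6 | 4 | 6
After WHERE (3 rows):
books.price | books.yr | books.id | books.score | items.score | items.price
6 | 1 | 70 | 5 | 4 | 6
7 | 2 | 7 | 1 | 6 | 7
6 | 9 | 6 | 6 | 4 | 6
After GROUP BY (3 rows):
books.id | n
70 | 1
7 | 1
6 | 1

== RESULT ==
books.id | n
70 | 1
7 | 1
6 | 1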